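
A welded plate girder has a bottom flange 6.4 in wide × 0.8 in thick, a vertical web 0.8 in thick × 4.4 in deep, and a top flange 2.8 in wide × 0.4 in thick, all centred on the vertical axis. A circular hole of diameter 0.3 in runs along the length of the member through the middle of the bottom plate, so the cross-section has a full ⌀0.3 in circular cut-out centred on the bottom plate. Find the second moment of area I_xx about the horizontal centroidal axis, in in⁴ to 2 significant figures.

I_xx ≈ 35 in⁴

Break the section into simple shapes (no overlaps), measuring from the bottom-left corner of the bounding box.
Bottom plate: 6.4 × 0.8, A = 5.12 in², y = 0.4 in, Ī = 0.2731 in⁴.
Web plate: 0.8 × 4.4, A = 3.52 in², y = 3 in, Ī = 5.679 in⁴.
Top plate: 2.8 × 0.4, A = 1.12 in², y = 5.4 in, Ī = 0.01493 in⁴.
Hole (subtracted): ⌀0.3, A = 0.07069 in², y = 0.4 in, Ī = 0.0003976 in⁴.
Centroid: ȳ = ΣA·y / ΣA = 1.923 in.
Transfer each piece to the horizontal centroidal axis using Ī + A·d² with d = y − 1.923:
  bottom plate: d = -1.523 in → contributes +12.14 in⁴
  web plate: d = 1.077 in → contributes +9.766 in⁴
  top plate: d = 3.477 in → contributes +13.56 in⁴
  hole: d = -1.523 in → contributes −0.1642 in⁴
Total I = 35.3 in⁴.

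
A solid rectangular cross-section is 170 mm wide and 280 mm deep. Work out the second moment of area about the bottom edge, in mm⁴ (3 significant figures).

The section: 170 × 280, A = 47 600 mm², y = 140 mm, Ī = 310 986 667 mm⁴.
Transfer it to the bottom edge using Ī + A·d² with d = y − 0:
  the section: d = 140 mm → contributes +1 243 946 667 mm⁴
Total I = 1 243 946 667 mm⁴.

I_base ≈ 1.24 × 10⁹ mm⁴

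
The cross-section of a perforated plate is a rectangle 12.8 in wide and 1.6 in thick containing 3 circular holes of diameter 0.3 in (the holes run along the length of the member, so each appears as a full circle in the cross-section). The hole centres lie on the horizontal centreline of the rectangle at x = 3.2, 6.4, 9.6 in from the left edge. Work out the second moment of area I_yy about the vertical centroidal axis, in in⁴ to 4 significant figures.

I_yy ≈ 278.2 in⁴

Break the section into simple shapes (no overlaps), measuring from the bottom-left corner of the bounding box.
Plate: 12.8 × 1.6, A = 20.48 in², x = 6.4 in, Ī = 279.62 in⁴.
Hole 1 (subtracted): ⌀0.3, A = 0.0706858 in², x = 3.2 in, Ī = 0.000397608 in⁴.
Hole 2 (subtracted): ⌀0.3, A = 0.0706858 in², x = 6.4 in, Ī = 0.000397608 in⁴.
Hole 3 (subtracted): ⌀0.3, A = 0.0706858 in², x = 9.6 in, Ī = 0.000397608 in⁴.
By symmetry the centroid is at mid-width, x̄ = 6.4 in.
Transfer each piece to the vertical centroidal axis using Ī + A·d² with d = x − 6.4:
  plate: d = 0 in → contributes +279.62 in⁴
  hole 1: d = -3.2 in → contributes −0.724221 in⁴
  hole 2: d = 0 in → contributes −0.000397608 in⁴
  hole 3: d = 3.2 in → contributes −0.724221 in⁴
Total I = 278.171 in⁴.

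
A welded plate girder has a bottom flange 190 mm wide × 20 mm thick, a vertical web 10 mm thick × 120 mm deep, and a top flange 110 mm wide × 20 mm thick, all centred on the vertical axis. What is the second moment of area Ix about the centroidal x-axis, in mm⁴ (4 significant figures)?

Ix ≈ 2.930 × 10⁷ mm⁴

Split into non-overlapping primitives; take the origin at the lower-left of the bounding box.
Bottom plate: 190 × 20, A = 3 800 mm², y = 10 mm, Ī = 126 667 mm⁴.
Web plate: 10 × 120, A = 1 200 mm², y = 80 mm, Ī = 1 440 000 mm⁴.
Top plate: 110 × 20, A = 2 200 mm², y = 150 mm, Ī = 73333.3 mm⁴.
Centroid: ȳ = ΣA·y / ΣA = 64.4444 mm.
Transfer each piece to the centroidal x-axis using Ī + A·d² with d = y − 64.4444:
  bottom plate: d = -54.4444 mm → contributes +11 390 617 mm⁴
  web plate: d = 15.5556 mm → contributes +1 730 370 mm⁴
  top plate: d = 85.5556 mm → contributes +16 176 790 mm⁴
Total I = 29 297 778 mm⁴.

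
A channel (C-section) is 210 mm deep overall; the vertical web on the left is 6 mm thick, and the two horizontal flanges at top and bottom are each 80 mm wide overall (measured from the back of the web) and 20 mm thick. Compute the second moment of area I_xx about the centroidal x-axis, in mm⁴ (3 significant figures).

Split into non-overlapping primitives; take the origin at the lower-left of the bounding box.
Web: 6 × 210, A = 1 260 mm², y = 105 mm, Ī = 4 630 500 mm⁴.
Top flange (beyond web): 74 × 20, A = 1 480 mm², y = 200 mm, Ī = 49 333 mm⁴.
Bottom flange (beyond web): 74 × 20, A = 1 480 mm², y = 10 mm, Ī = 49 333 mm⁴.
By symmetry the centroid is at mid-height, ȳ = 105 mm.
Transfer each piece to the centroidal x-axis using Ī + A·d² with d = y − 105:
  web: d = 0 mm → contributes +4 630 500 mm⁴
  top flange (beyond web): d = 95 mm → contributes +13 406 333 mm⁴
  bottom flange (beyond web): d = -95 mm → contributes +13 406 333 mm⁴
Total I = 31 443 167 mm⁴.

I_xx ≈ 3.14 × 10⁷ mm⁴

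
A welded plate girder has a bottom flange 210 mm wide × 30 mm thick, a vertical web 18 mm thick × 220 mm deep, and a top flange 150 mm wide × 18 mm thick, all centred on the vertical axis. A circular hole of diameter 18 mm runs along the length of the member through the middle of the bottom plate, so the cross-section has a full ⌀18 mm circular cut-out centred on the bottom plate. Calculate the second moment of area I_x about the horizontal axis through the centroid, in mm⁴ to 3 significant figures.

Treat the section as a set of non-overlapping primitives; coordinates are from the bounding-box lower-left.
Bottom plate: 210 × 30, A = 6 300 mm², y = 15 mm, Ī = 472 500 mm⁴.
Web plate: 18 × 220, A = 3 960 mm², y = 140 mm, Ī = 15 972 000 mm⁴.
Top plate: 150 × 18, A = 2 700 mm², y = 259 mm, Ī = 72 900 mm⁴.
Hole (subtracted): ⌀18, A = 254.47 mm², y = 15 mm, Ī = 5 153 mm⁴.
Centroid: ȳ = ΣA·y / ΣA = 105.81 mm.
Transfer each piece to the horizontal axis through the centroid using Ī + A·d² with d = y − 105.81:
  bottom plate: d = -90.811 mm → contributes +52 426 140 mm⁴
  web plate: d = 34.189 mm → contributes +20 600 837 mm⁴
  top plate: d = 153.19 mm → contributes +63 433 577 mm⁴
  hole: d = -90.811 mm → contributes −2 103 660 mm⁴
Total I = 134 356 895 mm⁴.

I_x ≈ 1.34 × 10⁸ mm⁴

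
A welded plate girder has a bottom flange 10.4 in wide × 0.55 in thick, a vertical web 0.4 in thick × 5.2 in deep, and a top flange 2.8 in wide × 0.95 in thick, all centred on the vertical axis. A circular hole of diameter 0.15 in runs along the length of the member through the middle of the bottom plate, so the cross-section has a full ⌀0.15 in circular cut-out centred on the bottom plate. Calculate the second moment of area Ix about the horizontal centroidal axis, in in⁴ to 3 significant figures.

Break the section into simple shapes (no overlaps), measuring from the bottom-left corner of the bounding box.
Bottom plate: 10.4 × 0.55, A = 5.72 in², y = 0.275 in, Ī = 0.14419 in⁴.
Web plate: 0.4 × 5.2, A = 2.08 in², y = 3.15 in, Ī = 4.6869 in⁴.
Top plate: 2.8 × 0.95, A = 2.66 in², y = 6.225 in, Ī = 0.20005 in⁴.
Hole (subtracted): ⌀0.15, A = 0.017671 in², y = 0.275 in, Ī = 0.00002485 in⁴.
Centroid: ȳ = ΣA·y / ΣA = 2.3633 in.
Transfer each piece to the horizontal centroidal axis using Ī + A·d² with d = y − 2.3633:
  bottom plate: d = -2.0883 in → contributes +25.09 in⁴
  web plate: d = 0.78667 in → contributes +5.9741 in⁴
  top plate: d = 3.8617 in → contributes +39.867 in⁴
  hole: d = -2.0883 in → contributes −0.077092 in⁴
Total I = 70.854 in⁴.

Ix ≈ 70.9 in⁴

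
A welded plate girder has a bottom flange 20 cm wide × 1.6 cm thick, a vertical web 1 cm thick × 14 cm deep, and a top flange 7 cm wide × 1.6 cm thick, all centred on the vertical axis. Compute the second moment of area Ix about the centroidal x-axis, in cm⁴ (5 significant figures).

Ix ≈ 2406.0 cm⁴

Decompose the section into non-overlapping parts with the origin at the bottom-left of its bounding rectangle.
Bottom plate: 20 × 1.6, A = 32 cm², y = 0.8 cm, Ī = 6.826667 cm⁴.
Web plate: 1 × 14, A = 14 cm², y = 8.6 cm, Ī = 228.6667 cm⁴.
Top plate: 7 × 1.6, A = 11.2 cm², y = 16.4 cm, Ī = 2.389333 cm⁴.
Centroid: ȳ = ΣA·y / ΣA = 5.763636 cm.
Transfer each piece to the centroidal x-axis using Ī + A·d² with d = y − 5.763636:
  bottom plate: d = -4.963636 cm → contributes +795.2326 cm⁴
  web plate: d = 2.836364 cm → contributes +341.2961 cm⁴
  top plate: d = 10.63636 cm → contributes +1269.47 cm⁴
Total I = 2405.999 cm⁴.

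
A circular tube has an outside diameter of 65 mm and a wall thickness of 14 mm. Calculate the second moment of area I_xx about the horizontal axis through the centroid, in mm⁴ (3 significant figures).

Split into non-overlapping primitives; take the origin at the lower-left of the bounding box.
Outer circle: ⌀65, A = 3318.3 mm², y = 32.5 mm, Ī = 876 241 mm⁴.
Bore (subtracted): ⌀37, A = 1075.2 mm², y = 32.5 mm, Ī = 91 998 mm⁴.
By symmetry the centroid is at mid-height, ȳ = 32.5 mm.
All pieces are centred on the horizontal axis through the centroid, so I = ΣĪ (holes subtracted) = 784 243 mm⁴.

I_xx ≈ 7.84 × 10⁵ mm⁴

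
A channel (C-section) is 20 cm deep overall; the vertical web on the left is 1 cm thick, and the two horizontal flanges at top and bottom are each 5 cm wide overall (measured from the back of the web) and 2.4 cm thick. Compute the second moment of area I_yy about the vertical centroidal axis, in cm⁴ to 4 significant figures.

Split into non-overlapping primitives; take the origin at the lower-left of the bounding box.
Web: 1 × 20, A = 20 cm², x = 0.5 cm, Ī = 1.66667 cm⁴.
Top flange (beyond web): 4 × 2.4, A = 9.6 cm², x = 3 cm, Ī = 12.8 cm⁴.
Bottom flange (beyond web): 4 × 2.4, A = 9.6 cm², x = 3 cm, Ī = 12.8 cm⁴.
Centroid: x̄ = ΣA·x / ΣA = 1.72449 cm.
Transfer each piece to the vertical centroidal axis using Ī + A·d² with d = x − 1.72449:
  web: d = -1.22449 cm → contributes +31.6542 cm⁴
  top flange (beyond web): d = 1.27551 cm → contributes +28.4185 cm⁴
  bottom flange (beyond web): d = 1.27551 cm → contributes +28.4185 cm⁴
Total I = 88.4912 cm⁴.

I_yy ≈ 88.49 cm⁴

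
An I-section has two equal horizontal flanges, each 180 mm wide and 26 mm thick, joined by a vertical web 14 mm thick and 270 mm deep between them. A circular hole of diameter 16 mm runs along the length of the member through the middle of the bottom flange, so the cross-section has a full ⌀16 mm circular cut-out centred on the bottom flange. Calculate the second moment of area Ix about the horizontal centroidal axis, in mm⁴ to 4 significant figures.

Ix ≈ 2.240 × 10⁸ mm⁴

Decompose the section into non-overlapping parts with the origin at the bottom-left of its bounding rectangle.
Bottom flange: 180 × 26, A = 4 680 mm², y = 13 mm, Ī = 263 640 mm⁴.
Web: 14 × 270, A = 3 780 mm², y = 161 mm, Ī = 22 963 500 mm⁴.
Top flange: 180 × 26, A = 4 680 mm², y = 309 mm, Ī = 263 640 mm⁴.
Hole (subtracted): ⌀16, A = 201.062 mm², y = 13 mm, Ī = 3216.99 mm⁴.
Centroid: ȳ = ΣA·y / ΣA = 163.3 mm.
Transfer each piece to the horizontal centroidal axis using Ī + A·d² with d = y − 163.3:
  bottom flange: d = -150.3 mm → contributes +105 985 001 mm⁴
  web: d = -2.29982 mm → contributes +22 983 493 mm⁴
  top flange: d = 145.7 mm → contributes +99 613 225 mm⁴
  hole: d = -150.3 mm → contributes −4 545 213 mm⁴
Total I = 224 036 507 mm⁴.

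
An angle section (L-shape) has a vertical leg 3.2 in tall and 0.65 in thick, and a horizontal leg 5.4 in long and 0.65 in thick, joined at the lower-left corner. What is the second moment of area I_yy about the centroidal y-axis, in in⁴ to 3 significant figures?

Split into non-overlapping primitives; take the origin at the lower-left of the bounding box.
Vertical leg: 0.65 × 3.2, A = 2.08 in², x = 0.325 in, Ī = 0.073233 in⁴.
Horizontal leg (remainder): 4.75 × 0.65, A = 3.0875 in², x = 3.025 in, Ī = 5.8051 in⁴.
Centroid: x̄ = ΣA·x / ΣA = 1.9382 in.
Transfer each piece to the centroidal y-axis using Ī + A·d² with d = x − 1.9382:
  vertical leg: d = -1.6132 in → contributes +5.4863 in⁴
  horizontal leg (remainder): d = 1.0868 in → contributes +9.4518 in⁴
Total I = 14.938 in⁴.

I_yy ≈ 14.9 in⁴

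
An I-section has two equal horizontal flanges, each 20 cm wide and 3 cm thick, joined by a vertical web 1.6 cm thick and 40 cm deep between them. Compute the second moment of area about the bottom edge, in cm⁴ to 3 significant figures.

I_base ≈ 1.61 × 10⁵ cm⁴

Decompose the section into non-overlapping parts with the origin at the bottom-left of its bounding rectangle.
Bottom flange: 20 × 3, A = 60 cm², y = 1.5 cm, Ī = 45 cm⁴.
Web: 1.6 × 40, A = 64 cm², y = 23 cm, Ī = 8533.3 cm⁴.
Top flange: 20 × 3, A = 60 cm², y = 44.5 cm, Ī = 45 cm⁴.
Transfer each piece to the base of the section using Ī + A·d² with d = y − 0:
  bottom flange: d = 1.5 cm → contributes +180 cm⁴
  web: d = 23 cm → contributes +42 389 cm⁴
  top flange: d = 44.5 cm → contributes +118 860 cm⁴
Total I = 161 429 cm⁴.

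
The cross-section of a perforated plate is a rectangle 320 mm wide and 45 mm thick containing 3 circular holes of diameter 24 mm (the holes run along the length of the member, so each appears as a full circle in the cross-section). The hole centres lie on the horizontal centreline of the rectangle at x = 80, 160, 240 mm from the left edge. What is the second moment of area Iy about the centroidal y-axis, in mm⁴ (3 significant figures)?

Treat the section as a set of non-overlapping primitives; coordinates are from the bounding-box lower-left.
Plate: 320 × 45, A = 14 400 mm², x = 160 mm, Ī = 122 880 000 mm⁴.
Hole 1 (subtracted): ⌀24, A = 452.39 mm², x = 80 mm, Ī = 16 286 mm⁴.
Hole 2 (subtracted): ⌀24, A = 452.39 mm², x = 160 mm, Ī = 16 286 mm⁴.
Hole 3 (subtracted): ⌀24, A = 452.39 mm², x = 240 mm, Ī = 16 286 mm⁴.
By symmetry the centroid is at mid-width, x̄ = 160 mm.
Transfer each piece to the centroidal y-axis using Ī + A·d² with d = x − 160:
  plate: d = 0 mm → contributes +122 880 000 mm⁴
  hole 1: d = -80 mm → contributes −2 911 578 mm⁴
  hole 2: d = 0 mm → contributes −16 286 mm⁴
  hole 3: d = 80 mm → contributes −2 911 578 mm⁴
Total I = 117 040 558 mm⁴.

Iy ≈ 1.17 × 10⁸ mm⁴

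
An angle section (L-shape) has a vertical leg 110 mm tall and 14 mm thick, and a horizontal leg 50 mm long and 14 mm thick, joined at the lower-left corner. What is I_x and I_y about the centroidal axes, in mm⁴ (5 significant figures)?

Split into non-overlapping primitives; take the origin at the lower-left of the bounding box.
Vertical leg: 14 × 110, A = 1 540 mm², y = 55 mm, Ī = 1 552 833 mm⁴.
Horizontal leg (remainder): 36 × 14, A = 504 mm², y = 7 mm, Ī = 8 232 mm⁴.
Centroid: ȳ = ΣA·y / ΣA = 43.16438 mm.
Transfer each piece to the centroidal x-axis using Ī + A·d² with d = y − 43.16438:
  vertical leg: d = 11.83562 mm → contributes +1 768 559 mm⁴
  horizontal leg (remainder): d = -36.16438 mm → contributes +667394.8 mm⁴
Total I = 2 435 954 mm⁴.
For the y-axis: x̄ = 13.16438 mm.
Repeating about the centroidal y-axis gives I_y = 316914.1 mm⁴.

I_x ≈ 2.4360 × 10⁶ mm⁴, I_y ≈ 3.1691 × 10⁵ mm⁴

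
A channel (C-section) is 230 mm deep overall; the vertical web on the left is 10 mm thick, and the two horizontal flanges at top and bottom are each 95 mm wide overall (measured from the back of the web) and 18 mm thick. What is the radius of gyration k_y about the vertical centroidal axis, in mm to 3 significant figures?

Decompose the section into non-overlapping parts with the origin at the bottom-left of its bounding rectangle.
Web: 10 × 230, A = 2 300 mm², x = 5 mm, Ī = 19 167 mm⁴.
Top flange (beyond web): 85 × 18, A = 1 530 mm², x = 52.5 mm, Ī = 921 188 mm⁴.
Bottom flange (beyond web): 85 × 18, A = 1 530 mm², x = 52.5 mm, Ī = 921 188 mm⁴.
Centroid: x̄ = ΣA·x / ΣA = 32.118 mm.
Transfer each piece to the vertical centroidal axis using Ī + A·d² with d = x − 32.118:
  web: d = -27.118 mm → contributes +1 710 497 mm⁴
  top flange (beyond web): d = 20.382 mm → contributes +1 556 818 mm⁴
  bottom flange (beyond web): d = 20.382 mm → contributes +1 556 818 mm⁴
Total I = 4 824 133 mm⁴.
Radius of gyration: k = √(I/A) = √(4 824 133 / 5 360) = 30 mm.

k_y ≈ 30.0 mm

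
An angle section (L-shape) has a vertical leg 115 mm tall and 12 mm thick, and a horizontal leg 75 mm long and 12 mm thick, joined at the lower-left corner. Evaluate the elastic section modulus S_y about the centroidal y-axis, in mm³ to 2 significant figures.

Break the section into simple shapes (no overlaps), measuring from the bottom-left corner of the bounding box.
Vertical leg: 12 × 115, A = 1 380 mm², x = 6 mm, Ī = 16 560 mm⁴.
Horizontal leg (remainder): 63 × 12, A = 756 mm², x = 43.5 mm, Ī = 250 047 mm⁴.
Centroid: x̄ = ΣA·x / ΣA = 19.27 mm.
Transfer each piece to the centroidal y-axis using Ī + A·d² with d = x − 19.27:
  vertical leg: d = -13.27 mm → contributes +259 659 mm⁴
  horizontal leg (remainder): d = 24.23 mm → contributes +693 799 mm⁴
Total I = 953 457 mm⁴.
Extreme fibre distance c = 55.73 mm; S = I/c = 17 109 mm³.

S_y ≈ 1.7 × 10⁴ mm³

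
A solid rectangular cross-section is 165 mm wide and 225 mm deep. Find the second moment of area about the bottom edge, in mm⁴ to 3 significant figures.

I_base ≈ 6.26 × 10⁸ mm⁴

The section: 165 × 225, A = 37 125 mm², y = 112.5 mm, Ī = 156 621 094 mm⁴.
Transfer it to the base of the section using Ī + A·d² with d = y − 0:
  the section: d = 112.5 mm → contributes +626 484 375 mm⁴
Total I = 626 484 375 mm⁴.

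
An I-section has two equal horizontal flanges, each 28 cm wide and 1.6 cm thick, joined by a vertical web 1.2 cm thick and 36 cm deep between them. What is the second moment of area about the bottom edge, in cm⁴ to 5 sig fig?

Decompose the section into non-overlapping parts with the origin at the bottom-left of its bounding rectangle.
Bottom flange: 28 × 1.6, A = 44.8 cm², y = 0.8 cm, Ī = 9.557333 cm⁴.
Web: 1.2 × 36, A = 43.2 cm², y = 19.6 cm, Ī = 4665.6 cm⁴.
Top flange: 28 × 1.6, A = 44.8 cm², y = 38.4 cm, Ī = 9.557333 cm⁴.
Transfer each piece to the bottom edge using Ī + A·d² with d = y − 0:
  bottom flange: d = 0.8 cm → contributes +38.22933 cm⁴
  web: d = 19.6 cm → contributes +21261.31 cm⁴
  top flange: d = 38.4 cm → contributes +66069.85 cm⁴
Total I = 87369.39 cm⁴.

I_base ≈ 8.7369 × 10⁴ cm⁴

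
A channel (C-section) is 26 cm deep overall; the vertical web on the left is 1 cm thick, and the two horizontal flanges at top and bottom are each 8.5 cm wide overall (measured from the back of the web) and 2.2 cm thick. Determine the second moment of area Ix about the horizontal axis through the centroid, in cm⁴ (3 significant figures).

Decompose the section into non-overlapping parts with the origin at the bottom-left of its bounding rectangle.
Web: 1 × 26, A = 26 cm², y = 13 cm, Ī = 1464.7 cm⁴.
Top flange (beyond web): 7.5 × 2.2, A = 16.5 cm², y = 24.9 cm, Ī = 6.655 cm⁴.
Bottom flange (beyond web): 7.5 × 2.2, A = 16.5 cm², y = 1.1 cm, Ī = 6.655 cm⁴.
By symmetry the centroid is at mid-height, ȳ = 13 cm.
Transfer each piece to the horizontal axis through the centroid using Ī + A·d² with d = y − 13:
  web: d = 0 cm → contributes +1464.7 cm⁴
  top flange (beyond web): d = 11.9 cm → contributes +2343.2 cm⁴
  bottom flange (beyond web): d = -11.9 cm → contributes +2343.2 cm⁴
Total I = 6151.1 cm⁴.

Ix ≈ 6150 cm⁴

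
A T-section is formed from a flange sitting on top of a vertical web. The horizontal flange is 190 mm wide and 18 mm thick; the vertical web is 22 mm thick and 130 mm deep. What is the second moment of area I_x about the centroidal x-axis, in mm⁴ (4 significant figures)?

I_x ≈ 1.265 × 10⁷ mm⁴

Treat the section as a set of non-overlapping primitives; coordinates are from the bounding-box lower-left.
Flange: 190 × 18, A = 3 420 mm², y = 139 mm, Ī = 92 340 mm⁴.
Web: 22 × 130, A = 2 860 mm², y = 65 mm, Ī = 4 027 833 mm⁴.
Centroid: ȳ = ΣA·y / ΣA = 105.299 mm.
Transfer each piece to the centroidal x-axis using Ī + A·d² with d = y − 105.299:
  flange: d = 33.7006 mm → contributes +3 976 547 mm⁴
  web: d = -40.2994 mm → contributes +8 672 584 mm⁴
Total I = 12 649 131 mm⁴.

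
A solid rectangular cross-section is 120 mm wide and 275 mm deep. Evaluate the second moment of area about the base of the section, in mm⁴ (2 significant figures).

The section: 120 × 275, A = 33 000 mm², y = 137.5 mm, Ī = 207 968 750 mm⁴.
Transfer it to a horizontal axis along the bottom face using Ī + A·d² with d = y − 0:
  the section: d = 137.5 mm → contributes +831 875 000 mm⁴
Total I = 831 875 000 mm⁴.

I_base ≈ 8.3 × 10⁸ mm⁴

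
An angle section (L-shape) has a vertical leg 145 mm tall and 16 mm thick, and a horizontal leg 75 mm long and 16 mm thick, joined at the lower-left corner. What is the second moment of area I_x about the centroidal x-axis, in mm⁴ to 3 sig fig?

I_x ≈ 6.88 × 10⁶ mm⁴

Split into non-overlapping primitives; take the origin at the lower-left of the bounding box.
Vertical leg: 16 × 145, A = 2 320 mm², y = 72.5 mm, Ī = 4 064 833 mm⁴.
Horizontal leg (remainder): 59 × 16, A = 944 mm², y = 8 mm, Ī = 20 139 mm⁴.
Centroid: ȳ = ΣA·y / ΣA = 53.846 mm.
Transfer each piece to the centroidal x-axis using Ī + A·d² with d = y − 53.846:
  vertical leg: d = 18.654 mm → contributes +4 872 163 mm⁴
  horizontal leg (remainder): d = -45.846 mm → contributes +2 004 255 mm⁴
Total I = 6 876 418 mm⁴.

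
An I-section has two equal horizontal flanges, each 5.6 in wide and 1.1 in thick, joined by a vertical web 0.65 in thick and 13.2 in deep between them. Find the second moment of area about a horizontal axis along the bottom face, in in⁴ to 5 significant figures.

I_base ≈ 1994.8 in⁴

Treat the section as a set of non-overlapping primitives; coordinates are from the bounding-box lower-left.
Bottom flange: 5.6 × 1.1, A = 6.16 in², y = 0.55 in, Ī = 0.6211333 in⁴.
Web: 0.65 × 13.2, A = 8.58 in², y = 7.7 in, Ī = 124.5816 in⁴.
Top flange: 5.6 × 1.1, A = 6.16 in², y = 14.85 in, Ī = 0.6211333 in⁴.
Transfer each piece to the bottom edge using Ī + A·d² with d = y − 0:
  bottom flange: d = 0.55 in → contributes +2.484533 in⁴
  web: d = 7.7 in → contributes +633.2898 in⁴
  top flange: d = 14.85 in → contributes +1359.04 in⁴
Total I = 1994.814 in⁴.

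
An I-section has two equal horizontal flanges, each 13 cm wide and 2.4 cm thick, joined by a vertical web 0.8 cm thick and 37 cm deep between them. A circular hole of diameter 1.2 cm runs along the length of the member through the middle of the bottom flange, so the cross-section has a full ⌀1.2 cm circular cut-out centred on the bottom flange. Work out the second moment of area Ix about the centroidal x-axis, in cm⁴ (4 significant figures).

Ix ≈ 2.718 × 10⁴ cm⁴

Break the section into simple shapes (no overlaps), measuring from the bottom-left corner of the bounding box.
Bottom flange: 13 × 2.4, A = 31.2 cm², y = 1.2 cm, Ī = 14.976 cm⁴.
Web: 0.8 × 37, A = 29.6 cm², y = 20.9 cm, Ī = 3376.87 cm⁴.
Top flange: 13 × 2.4, A = 31.2 cm², y = 40.6 cm, Ī = 14.976 cm⁴.
Hole (subtracted): ⌀1.2, A = 1.13097 cm², y = 1.2 cm, Ī = 0.101788 cm⁴.
Centroid: ȳ = ΣA·y / ΣA = 21.1452 cm.
Transfer each piece to the centroidal x-axis using Ī + A·d² with d = y − 21.1452:
  bottom flange: d = -19.9452 cm → contributes +12426.7 cm⁴
  web: d = -0.24519 cm → contributes +3378.65 cm⁴
  top flange: d = 19.4548 cm → contributes +11823.9 cm⁴
  hole: d = -19.9452 cm → contributes −450.015 cm⁴
Total I = 27179.2 cm⁴.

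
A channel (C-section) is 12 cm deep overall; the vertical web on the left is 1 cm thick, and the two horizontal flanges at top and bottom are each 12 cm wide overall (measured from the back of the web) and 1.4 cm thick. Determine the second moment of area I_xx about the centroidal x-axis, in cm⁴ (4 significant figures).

I_xx ≈ 1014 cm⁴

Break the section into simple shapes (no overlaps), measuring from the bottom-left corner of the bounding box.
Web: 1 × 12, A = 12 cm², y = 6 cm, Ī = 144 cm⁴.
Top flange (beyond web): 11 × 1.4, A = 15.4 cm², y = 11.3 cm, Ī = 2.51533 cm⁴.
Bottom flange (beyond web): 11 × 1.4, A = 15.4 cm², y = 0.7 cm, Ī = 2.51533 cm⁴.
By symmetry the centroid is at mid-height, ȳ = 6 cm.
Transfer each piece to the centroidal x-axis using Ī + A·d² with d = y − 6:
  web: d = 0 cm → contributes +144 cm⁴
  top flange (beyond web): d = 5.3 cm → contributes +435.101 cm⁴
  bottom flange (beyond web): d = -5.3 cm → contributes +435.101 cm⁴
Total I = 1014.2 cm⁴.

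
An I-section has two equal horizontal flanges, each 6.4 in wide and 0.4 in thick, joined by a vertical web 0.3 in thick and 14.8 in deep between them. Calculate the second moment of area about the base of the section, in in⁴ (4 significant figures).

Decompose the section into non-overlapping parts with the origin at the bottom-left of its bounding rectangle.
Bottom flange: 6.4 × 0.4, A = 2.56 in², y = 0.2 in, Ī = 0.0341333 in⁴.
Web: 0.3 × 14.8, A = 4.44 in², y = 7.8 in, Ī = 81.0448 in⁴.
Top flange: 6.4 × 0.4, A = 2.56 in², y = 15.4 in, Ī = 0.0341333 in⁴.
Transfer each piece to a horizontal axis along the bottom face using Ī + A·d² with d = y − 0:
  bottom flange: d = 0.2 in → contributes +0.136533 in⁴
  web: d = 7.8 in → contributes +351.174 in⁴
  top flange: d = 15.4 in → contributes +607.164 in⁴
Total I = 958.475 in⁴.

I_base ≈ 958.5 in⁴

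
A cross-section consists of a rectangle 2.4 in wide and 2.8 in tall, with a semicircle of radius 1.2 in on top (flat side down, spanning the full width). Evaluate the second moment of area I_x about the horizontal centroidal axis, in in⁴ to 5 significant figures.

Split into non-overlapping primitives; take the origin at the lower-left of the bounding box.
Rectangular body: 2.4 × 2.8, A = 6.72 in², y = 1.4 in, Ī = 4.3904 in⁴.
Semicircular cap: semicircle r = 1.2, A = 2.261947 in², y = 3.309296 in, Ī = 0.227592 in⁴.
Centroid: ȳ = ΣA·y / ΣA = 1.880823 in.
Transfer each piece to the horizontal centroidal axis using Ī + A·d² with d = y − 1.880823:
  rectangular body: d = -0.4808229 in → contributes +5.944001 in⁴
  semicircular cap: d = 1.428473 in → contributes +4.843173 in⁴
Total I = 10.78717 in⁴.

I_x ≈ 10.787 in⁴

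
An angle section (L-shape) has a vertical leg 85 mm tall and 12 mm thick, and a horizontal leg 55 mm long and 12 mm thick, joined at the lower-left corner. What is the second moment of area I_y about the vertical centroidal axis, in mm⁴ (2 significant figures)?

I_y ≈ 3.5 × 10⁵ mm⁴

Decompose the section into non-overlapping parts with the origin at the bottom-left of its bounding rectangle.
Vertical leg: 12 × 85, A = 1 020 mm², x = 6 mm, Ī = 12 240 mm⁴.
Horizontal leg (remainder): 43 × 12, A = 516 mm², x = 33.5 mm, Ī = 79 507 mm⁴.
Centroid: x̄ = ΣA·x / ΣA = 15.24 mm.
Transfer each piece to the vertical centroidal axis using Ī + A·d² with d = x − 15.24:
  vertical leg: d = -9.238 mm → contributes +99 293 mm⁴
  horizontal leg (remainder): d = 18.26 mm → contributes +251 588 mm⁴
Total I = 350 881 mm⁴.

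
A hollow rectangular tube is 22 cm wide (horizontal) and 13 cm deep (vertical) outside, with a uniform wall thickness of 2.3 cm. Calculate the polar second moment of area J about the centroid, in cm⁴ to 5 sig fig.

J ≈ 1.1016 × 10⁴ cm⁴

Break the section into simple shapes (no overlaps), measuring from the bottom-left corner of the bounding box.
Outer rectangle: 22 × 13, A = 286 cm², y = 6.5 cm, Ī = 4027.833 cm⁴.
Inner void (subtracted): 17.4 × 8.4, A = 146.16 cm², y = 6.5 cm, Ī = 859.4208 cm⁴.
By symmetry the centroid is at mid-height, ȳ = 6.5 cm.
All pieces are centred on the centroidal x-axis, so I = ΣĪ (holes subtracted) = 3168.413 cm⁴.
Repeating about the centroidal y-axis gives I_y = 7847.717 cm⁴.
Polar second moment: J = I_x + I_y = 11016.13 cm⁴.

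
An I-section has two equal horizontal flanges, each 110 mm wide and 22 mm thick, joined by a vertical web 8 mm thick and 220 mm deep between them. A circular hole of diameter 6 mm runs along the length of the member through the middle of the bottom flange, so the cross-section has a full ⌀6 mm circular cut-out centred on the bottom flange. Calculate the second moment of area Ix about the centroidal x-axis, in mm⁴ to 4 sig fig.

Ix ≈ 7.774 × 10⁷ mm⁴

Treat the section as a set of non-overlapping primitives; coordinates are from the bounding-box lower-left.
Bottom flange: 110 × 22, A = 2 420 mm², y = 11 mm, Ī = 97606.7 mm⁴.
Web: 8 × 220, A = 1 760 mm², y = 132 mm, Ī = 7 098 667 mm⁴.
Top flange: 110 × 22, A = 2 420 mm², y = 253 mm, Ī = 97606.7 mm⁴.
Hole (subtracted): ⌀6, A = 28.2743 mm², y = 11 mm, Ī = 63.6173 mm⁴.
Centroid: ȳ = ΣA·y / ΣA = 132.521 mm.
Transfer each piece to the centroidal x-axis using Ī + A·d² with d = y − 132.521:
  bottom flange: d = -121.521 mm → contributes +35 834 363 mm⁴
  web: d = -0.520593 mm → contributes +7 099 144 mm⁴
  top flange: d = 120.479 mm → contributes +35 224 602 mm⁴
  hole: d = -121.521 mm → contributes −417 598 mm⁴
Total I = 77 740 511 mm⁴.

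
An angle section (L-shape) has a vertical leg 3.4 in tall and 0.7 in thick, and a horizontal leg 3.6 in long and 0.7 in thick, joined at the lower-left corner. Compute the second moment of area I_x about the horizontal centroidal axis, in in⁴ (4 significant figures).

I_x ≈ 4.372 in⁴

Split into non-overlapping primitives; take the origin at the lower-left of the bounding box.
Vertical leg: 0.7 × 3.4, A = 2.38 in², y = 1.7 in, Ī = 2.29273 in⁴.
Horizontal leg (remainder): 2.9 × 0.7, A = 2.03 in², y = 0.35 in, Ī = 0.0828917 in⁴.
Centroid: ȳ = ΣA·y / ΣA = 1.07857 in.
Transfer each piece to the horizontal centroidal axis using Ī + A·d² with d = y − 1.07857:
  vertical leg: d = 0.621429 in → contributes +3.21183 in⁴
  horizontal leg (remainder): d = -0.728571 in → contributes +1.16045 in⁴
Total I = 4.37228 in⁴.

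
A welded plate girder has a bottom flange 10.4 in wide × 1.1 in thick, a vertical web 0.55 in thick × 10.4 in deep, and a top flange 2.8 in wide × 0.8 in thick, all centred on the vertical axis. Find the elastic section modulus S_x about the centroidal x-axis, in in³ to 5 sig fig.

Treat the section as a set of non-overlapping primitives; coordinates are from the bounding-box lower-left.
Bottom plate: 10.4 × 1.1, A = 11.44 in², y = 0.55 in, Ī = 1.153533 in⁴.
Web plate: 0.55 × 10.4, A = 5.72 in², y = 6.3 in, Ī = 51.55627 in⁴.
Top plate: 2.8 × 0.8, A = 2.24 in², y = 11.9 in, Ī = 0.1194667 in⁴.
Centroid: ȳ = ΣA·y / ΣA = 3.555876 in.
Transfer each piece to the centroidal x-axis using Ī + A·d² with d = y − 3.555876:
  bottom plate: d = -3.005876 in → contributes +104.5173 in⁴
  web plate: d = 2.744124 in → contributes +94.6291 in⁴
  top plate: d = 8.344124 in → contributes +156.0781 in⁴
Total I = 355.2245 in⁴.
Extreme fibre distance c = 8.744124 in; S = I/c = 40.62437 in³.

S_x ≈ 40.624 in³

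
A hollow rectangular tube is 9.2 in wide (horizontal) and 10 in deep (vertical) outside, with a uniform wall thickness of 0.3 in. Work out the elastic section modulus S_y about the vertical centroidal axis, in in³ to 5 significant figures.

S_y ≈ 32.753 in³

Split into non-overlapping primitives; take the origin at the lower-left of the bounding box.
Outer rectangle: 9.2 × 10, A = 92 in², x = 4.6 in, Ī = 648.9067 in⁴.
Inner void (subtracted): 8.6 × 9.4, A = 80.84 in², x = 4.6 in, Ī = 498.2439 in⁴.
By symmetry the centroid is at mid-width, x̄ = 4.6 in.
All pieces are centred on the vertical centroidal axis, so I = ΣĪ (holes subtracted) = 150.6628 in⁴.
Extreme fibre distance c = 4.6 in; S = I/c = 32.75278 in³.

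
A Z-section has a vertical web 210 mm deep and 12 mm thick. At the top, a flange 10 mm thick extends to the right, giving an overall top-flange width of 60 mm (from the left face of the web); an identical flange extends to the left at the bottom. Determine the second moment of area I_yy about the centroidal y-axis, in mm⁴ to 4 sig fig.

Decompose the section into non-overlapping parts with the origin at the bottom-left of its bounding rectangle.
Web: 12 × 210, A = 2 520 mm², x = 54 mm, Ī = 30 240 mm⁴.
Top flange (beyond web): 48 × 10, A = 480 mm², x = 84 mm, Ī = 92 160 mm⁴.
Bottom flange (beyond web): 48 × 10, A = 480 mm², x = 24 mm, Ī = 92 160 mm⁴.
Centroid: x̄ = ΣA·x / ΣA = 54 mm.
Transfer each piece to the centroidal y-axis using Ī + A·d² with d = x − 54:
  web: d = 0 mm → contributes +30 240 mm⁴
  top flange (beyond web): d = 30 mm → contributes +524 160 mm⁴
  bottom flange (beyond web): d = -30 mm → contributes +524 160 mm⁴
Total I = 1 078 560 mm⁴.

I_yy ≈ 1.079 × 10⁶ mm⁴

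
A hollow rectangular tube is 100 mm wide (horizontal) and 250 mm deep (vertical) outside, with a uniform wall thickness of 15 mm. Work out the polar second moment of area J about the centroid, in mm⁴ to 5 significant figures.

Treat the section as a set of non-overlapping primitives; coordinates are from the bounding-box lower-left.
Outer rectangle: 100 × 250, A = 25 000 mm², y = 125 mm, Ī = 130 208 333 mm⁴.
Inner void (subtracted): 70 × 220, A = 15 400 mm², y = 125 mm, Ī = 62 113 333 mm⁴.
By symmetry the centroid is at mid-height, ȳ = 125 mm.
All pieces are centred on the centroidal x-axis, so I = ΣĪ (holes subtracted) = 68 095 000 mm⁴.
Repeating about the centroidal y-axis gives I_y = 14 545 000 mm⁴.
Polar second moment: J = I_x + I_y = 82 640 000 mm⁴.

J ≈ 8.2640 × 10⁷ mm⁴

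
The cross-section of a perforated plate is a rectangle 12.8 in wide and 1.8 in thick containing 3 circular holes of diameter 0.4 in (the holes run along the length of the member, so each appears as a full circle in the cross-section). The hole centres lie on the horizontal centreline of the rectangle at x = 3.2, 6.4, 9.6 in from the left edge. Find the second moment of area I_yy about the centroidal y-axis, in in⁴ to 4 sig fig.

Decompose the section into non-overlapping parts with the origin at the bottom-left of its bounding rectangle.
Plate: 12.8 × 1.8, A = 23.04 in², x = 6.4 in, Ī = 314.573 in⁴.
Hole 1 (subtracted): ⌀0.4, A = 0.125664 in², x = 3.2 in, Ī = 0.00125664 in⁴.
Hole 2 (subtracted): ⌀0.4, A = 0.125664 in², x = 6.4 in, Ī = 0.00125664 in⁴.
Hole 3 (subtracted): ⌀0.4, A = 0.125664 in², x = 9.6 in, Ī = 0.00125664 in⁴.
By symmetry the centroid is at mid-width, x̄ = 6.4 in.
Transfer each piece to the centroidal y-axis using Ī + A·d² with d = x − 6.4:
  plate: d = 0 in → contributes +314.573 in⁴
  hole 1: d = -3.2 in → contributes −1.28805 in⁴
  hole 2: d = 0 in → contributes −0.00125664 in⁴
  hole 3: d = 3.2 in → contributes −1.28805 in⁴
Total I = 311.995 in⁴.

I_yy ≈ 312.0 in⁴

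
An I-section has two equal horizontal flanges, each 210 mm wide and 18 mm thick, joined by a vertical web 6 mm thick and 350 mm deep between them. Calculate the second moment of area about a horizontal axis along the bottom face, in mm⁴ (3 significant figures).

Decompose the section into non-overlapping parts with the origin at the bottom-left of its bounding rectangle.
Bottom flange: 210 × 18, A = 3 780 mm², y = 9 mm, Ī = 102 060 mm⁴.
Web: 6 × 350, A = 2 100 mm², y = 193 mm, Ī = 21 437 500 mm⁴.
Top flange: 210 × 18, A = 3 780 mm², y = 377 mm, Ī = 102 060 mm⁴.
Transfer each piece to a horizontal axis along the bottom face using Ī + A·d² with d = y − 0:
  bottom flange: d = 9 mm → contributes +408 240 mm⁴
  web: d = 193 mm → contributes +99 660 400 mm⁴
  top flange: d = 377 mm → contributes +537 349 680 mm⁴
Total I = 637 418 320 mm⁴.

I_base ≈ 6.37 × 10⁸ mm⁴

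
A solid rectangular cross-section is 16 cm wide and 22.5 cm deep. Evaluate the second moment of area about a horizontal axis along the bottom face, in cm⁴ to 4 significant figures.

The section: 16 × 22.5, A = 360 cm², y = 11.25 cm, Ī = 15187.5 cm⁴.
Transfer it to the bottom edge using Ī + A·d² with d = y − 0:
  the section: d = 11.25 cm → contributes +60 750 cm⁴
Total I = 60 750 cm⁴.

I_base ≈ 6.075 × 10⁴ cm⁴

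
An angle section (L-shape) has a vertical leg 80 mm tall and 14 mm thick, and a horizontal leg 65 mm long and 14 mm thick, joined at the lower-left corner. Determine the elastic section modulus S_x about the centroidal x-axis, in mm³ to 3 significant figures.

Break the section into simple shapes (no overlaps), measuring from the bottom-left corner of the bounding box.
Vertical leg: 14 × 80, A = 1 120 mm², y = 40 mm, Ī = 597 333 mm⁴.
Horizontal leg (remainder): 51 × 14, A = 714 mm², y = 7 mm, Ī = 11 662 mm⁴.
Centroid: ȳ = ΣA·y / ΣA = 27.153 mm.
Transfer each piece to the centroidal x-axis using Ī + A·d² with d = y − 27.153:
  vertical leg: d = 12.847 mm → contributes +782 194 mm⁴
  horizontal leg (remainder): d = -20.153 mm → contributes +301 639 mm⁴
Total I = 1 083 833 mm⁴.
Extreme fibre distance c = 52.847 mm; S = I/c = 20 509 mm³.

S_x ≈ 2.05 × 10⁴ mm³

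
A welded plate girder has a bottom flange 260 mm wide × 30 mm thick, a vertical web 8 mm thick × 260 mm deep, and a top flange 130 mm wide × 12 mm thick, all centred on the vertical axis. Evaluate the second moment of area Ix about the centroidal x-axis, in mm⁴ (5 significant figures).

Treat the section as a set of non-overlapping primitives; coordinates are from the bounding-box lower-left.
Bottom plate: 260 × 30, A = 7 800 mm², y = 15 mm, Ī = 585 000 mm⁴.
Web plate: 8 × 260, A = 2 080 mm², y = 160 mm, Ī = 11 717 333 mm⁴.
Top plate: 130 × 12, A = 1 560 mm², y = 296 mm, Ī = 18 720 mm⁴.
Centroid: ȳ = ΣA·y / ΣA = 79.68182 mm.
Transfer each piece to the centroidal x-axis using Ī + A·d² with d = y − 79.68182:
  bottom plate: d = -64.68182 mm → contributes +33 218 153 mm⁴
  web plate: d = 80.31818 mm → contributes +25 135 435 mm⁴
  top plate: d = 216.3182 mm → contributes +73 016 667 mm⁴
Total I = 131 370 255 mm⁴.

Ix ≈ 1.3137 × 10⁸ mm⁴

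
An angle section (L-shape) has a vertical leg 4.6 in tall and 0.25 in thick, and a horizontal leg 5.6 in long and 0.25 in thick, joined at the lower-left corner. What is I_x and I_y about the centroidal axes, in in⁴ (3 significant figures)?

I_x ≈ 4.96 in⁴, I_y ≈ 8.04 in⁴

Treat the section as a set of non-overlapping primitives; coordinates are from the bounding-box lower-left.
Vertical leg: 0.25 × 4.6, A = 1.15 in², y = 2.3 in, Ī = 2.0278 in⁴.
Horizontal leg (remainder): 5.35 × 0.25, A = 1.3375 in², y = 0.125 in, Ī = 0.0069661 in⁴.
Centroid: ȳ = ΣA·y / ΣA = 1.1305 in.
Transfer each piece to the centroidal x-axis using Ī + A·d² with d = y − 1.1305:
  vertical leg: d = 1.1695 in → contributes +3.6006 in⁴
  horizontal leg (remainder): d = -1.0055 in → contributes +1.3593 in⁴
Total I = 4.9599 in⁴.
For the y-axis: x̄ = 1.6305 in.
Repeating about the centroidal y-axis gives I_y = 8.044 in⁴.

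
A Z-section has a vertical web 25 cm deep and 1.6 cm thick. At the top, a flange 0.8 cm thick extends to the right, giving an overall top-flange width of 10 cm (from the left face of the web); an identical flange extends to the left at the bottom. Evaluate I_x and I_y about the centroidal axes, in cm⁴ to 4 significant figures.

I_x ≈ 4052 cm⁴, I_y ≈ 423.6 cm⁴

Split into non-overlapping primitives; take the origin at the lower-left of the bounding box.
Web: 1.6 × 25, A = 40 cm², y = 12.5 cm, Ī = 2083.33 cm⁴.
Top flange (beyond web): 8.4 × 0.8, A = 6.72 cm², y = 24.6 cm, Ī = 0.3584 cm⁴.
Bottom flange (beyond web): 8.4 × 0.8, A = 6.72 cm², y = 0.4 cm, Ī = 0.3584 cm⁴.
Centroid: ȳ = ΣA·y / ΣA = 12.5 cm.
Transfer each piece to the centroidal x-axis using Ī + A·d² with d = y − 12.5:
  web: d = 0 cm → contributes +2083.33 cm⁴
  top flange (beyond web): d = 12.1 cm → contributes +984.234 cm⁴
  bottom flange (beyond web): d = -12.1 cm → contributes +984.234 cm⁴
Total I = 4051.8 cm⁴.
For the y-axis: x̄ = 9.2 cm.
Repeating about the centroidal y-axis gives I_y = 423.561 cm⁴.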